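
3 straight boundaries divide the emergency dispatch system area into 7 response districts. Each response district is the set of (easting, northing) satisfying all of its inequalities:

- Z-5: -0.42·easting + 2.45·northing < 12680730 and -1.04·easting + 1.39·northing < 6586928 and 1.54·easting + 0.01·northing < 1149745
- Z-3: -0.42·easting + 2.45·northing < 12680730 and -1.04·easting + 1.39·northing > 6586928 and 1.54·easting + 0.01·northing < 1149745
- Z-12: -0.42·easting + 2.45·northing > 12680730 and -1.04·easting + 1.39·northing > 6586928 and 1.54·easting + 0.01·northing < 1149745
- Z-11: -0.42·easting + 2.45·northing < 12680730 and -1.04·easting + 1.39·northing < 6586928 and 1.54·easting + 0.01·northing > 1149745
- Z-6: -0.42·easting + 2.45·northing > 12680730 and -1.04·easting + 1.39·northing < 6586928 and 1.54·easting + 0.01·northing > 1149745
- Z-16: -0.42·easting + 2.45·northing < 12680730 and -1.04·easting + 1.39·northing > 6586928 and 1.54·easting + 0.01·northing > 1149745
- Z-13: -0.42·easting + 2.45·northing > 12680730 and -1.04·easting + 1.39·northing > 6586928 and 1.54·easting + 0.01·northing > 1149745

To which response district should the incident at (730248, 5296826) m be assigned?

-0.42·730248 + 2.45·5296826 = 12670519.540, which is < 12680730
-1.04·730248 + 1.39·5296826 = 6603130.220, which is > 6586928
1.54·730248 + 0.01·5296826 = 1177550.180, which is > 1149745
This sign pattern matches Z-16.

Z-16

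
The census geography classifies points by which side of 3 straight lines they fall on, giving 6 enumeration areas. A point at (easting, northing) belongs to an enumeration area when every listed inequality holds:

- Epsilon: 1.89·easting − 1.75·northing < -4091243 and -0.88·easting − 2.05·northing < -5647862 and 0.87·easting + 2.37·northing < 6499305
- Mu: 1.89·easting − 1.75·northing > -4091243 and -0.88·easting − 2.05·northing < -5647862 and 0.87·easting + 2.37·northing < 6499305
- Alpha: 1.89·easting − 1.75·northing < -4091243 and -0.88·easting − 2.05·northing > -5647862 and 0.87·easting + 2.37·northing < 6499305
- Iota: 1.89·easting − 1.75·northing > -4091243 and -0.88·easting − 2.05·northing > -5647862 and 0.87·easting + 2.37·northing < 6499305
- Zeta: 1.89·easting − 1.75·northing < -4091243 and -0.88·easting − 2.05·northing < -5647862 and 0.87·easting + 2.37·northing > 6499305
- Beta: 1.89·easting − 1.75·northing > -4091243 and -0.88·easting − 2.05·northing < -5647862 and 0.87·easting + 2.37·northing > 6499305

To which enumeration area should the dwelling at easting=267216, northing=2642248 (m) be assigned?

1.89·267216 − 1.75·2642248 = -4118895.760, which is < -4091243
-0.88·267216 − 2.05·2642248 = -5651758.480, which is < -5647862
0.87·267216 + 2.37·2642248 = 6494605.680, which is < 6499305
This sign pattern matches Epsilon.

Epsilon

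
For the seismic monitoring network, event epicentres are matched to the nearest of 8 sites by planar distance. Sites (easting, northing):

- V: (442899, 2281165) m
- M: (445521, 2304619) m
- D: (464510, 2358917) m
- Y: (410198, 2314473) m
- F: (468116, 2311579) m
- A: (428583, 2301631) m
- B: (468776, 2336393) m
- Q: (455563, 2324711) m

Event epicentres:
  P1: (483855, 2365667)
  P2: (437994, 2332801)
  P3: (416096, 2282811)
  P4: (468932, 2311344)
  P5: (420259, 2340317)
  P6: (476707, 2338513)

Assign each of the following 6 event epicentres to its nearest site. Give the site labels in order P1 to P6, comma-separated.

D, Q, A, F, Y, B

P1 → D (d²=419791525.00)
P2 → Q (d²=374117861.00)
P3 → A (d²=510117569.00)
P4 → F (d²=721081.00)
P5 → Y (d²=769136057.00)
P6 → B (d²=67395161.00)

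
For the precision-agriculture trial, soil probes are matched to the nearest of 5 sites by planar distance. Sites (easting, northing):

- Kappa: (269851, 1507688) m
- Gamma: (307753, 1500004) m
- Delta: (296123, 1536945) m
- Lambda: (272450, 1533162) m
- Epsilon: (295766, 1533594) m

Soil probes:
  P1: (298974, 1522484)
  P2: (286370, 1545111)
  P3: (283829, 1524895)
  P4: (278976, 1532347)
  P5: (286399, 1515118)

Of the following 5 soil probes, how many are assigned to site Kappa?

1

P1 → Epsilon
P2 → Delta
P3 → Lambda
P4 → Lambda
P5 → Kappa
1 of the 5 goes to Kappa.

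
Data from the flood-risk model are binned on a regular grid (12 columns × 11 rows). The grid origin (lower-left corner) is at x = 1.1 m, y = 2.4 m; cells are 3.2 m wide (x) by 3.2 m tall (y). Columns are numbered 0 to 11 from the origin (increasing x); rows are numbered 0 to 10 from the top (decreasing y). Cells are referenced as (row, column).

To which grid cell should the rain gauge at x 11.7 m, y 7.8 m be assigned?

(9, 3)

Column index: ⌊(11.7 − 1.1) / 3.2⌋ = ⌊3.312⌋ = 3
Row offset from origin: ⌊(7.8 − 2.4) / 3.2⌋ = ⌊1.688⌋ = 1 → row 9 (counted from top)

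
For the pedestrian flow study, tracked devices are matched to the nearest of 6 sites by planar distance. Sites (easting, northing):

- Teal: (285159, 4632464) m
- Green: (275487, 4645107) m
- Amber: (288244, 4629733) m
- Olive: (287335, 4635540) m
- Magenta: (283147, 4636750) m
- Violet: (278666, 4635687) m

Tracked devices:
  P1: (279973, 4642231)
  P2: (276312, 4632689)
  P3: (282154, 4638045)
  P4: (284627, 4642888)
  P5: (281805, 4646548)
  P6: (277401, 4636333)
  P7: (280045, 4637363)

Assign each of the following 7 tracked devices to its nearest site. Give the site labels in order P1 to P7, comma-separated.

Green, Violet, Magenta, Magenta, Green, Violet, Violet

P1 → Green (d²=28395572.00)
P2 → Violet (d²=14529320.00)
P3 → Magenta (d²=2663074.00)
P4 → Magenta (d²=39865444.00)
P5 → Green (d²=41993605.00)
P6 → Violet (d²=2017541.00)
P7 → Violet (d²=4710617.00)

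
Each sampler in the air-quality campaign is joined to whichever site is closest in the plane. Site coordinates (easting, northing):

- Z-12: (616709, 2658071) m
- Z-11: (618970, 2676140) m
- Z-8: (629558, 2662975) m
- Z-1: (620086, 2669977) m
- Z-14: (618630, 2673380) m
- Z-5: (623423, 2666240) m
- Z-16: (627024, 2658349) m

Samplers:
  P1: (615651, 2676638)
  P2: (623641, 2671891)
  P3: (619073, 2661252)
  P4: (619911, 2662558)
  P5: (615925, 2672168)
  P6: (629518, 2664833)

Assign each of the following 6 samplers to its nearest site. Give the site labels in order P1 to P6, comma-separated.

P1 → Z-11 (d²=11263765.00)
P2 → Z-1 (d²=16301421.00)
P3 → Z-12 (d²=15707257.00)
P4 → Z-5 (d²=25891268.00)
P5 → Z-14 (d²=8785969.00)
P6 → Z-8 (d²=3453764.00)

Z-11, Z-1, Z-12, Z-5, Z-14, Z-8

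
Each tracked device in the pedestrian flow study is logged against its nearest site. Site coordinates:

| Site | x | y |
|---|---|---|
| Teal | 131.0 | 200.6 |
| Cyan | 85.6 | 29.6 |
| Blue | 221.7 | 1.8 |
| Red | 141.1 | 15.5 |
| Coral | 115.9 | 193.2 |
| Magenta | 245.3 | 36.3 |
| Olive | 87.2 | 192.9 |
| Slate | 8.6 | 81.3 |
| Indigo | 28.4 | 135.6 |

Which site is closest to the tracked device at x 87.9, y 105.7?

Indigo

Squared distances to each site:
Teal: 10863.620; Cyan: 5796.500; Blue: 28697.650; Red: 10966.280; Coral: 8440.250; Magenta: 29591.120; Olive: 7604.330; Slate: 6883.850; Indigo: 4434.260.
Minimum at Indigo.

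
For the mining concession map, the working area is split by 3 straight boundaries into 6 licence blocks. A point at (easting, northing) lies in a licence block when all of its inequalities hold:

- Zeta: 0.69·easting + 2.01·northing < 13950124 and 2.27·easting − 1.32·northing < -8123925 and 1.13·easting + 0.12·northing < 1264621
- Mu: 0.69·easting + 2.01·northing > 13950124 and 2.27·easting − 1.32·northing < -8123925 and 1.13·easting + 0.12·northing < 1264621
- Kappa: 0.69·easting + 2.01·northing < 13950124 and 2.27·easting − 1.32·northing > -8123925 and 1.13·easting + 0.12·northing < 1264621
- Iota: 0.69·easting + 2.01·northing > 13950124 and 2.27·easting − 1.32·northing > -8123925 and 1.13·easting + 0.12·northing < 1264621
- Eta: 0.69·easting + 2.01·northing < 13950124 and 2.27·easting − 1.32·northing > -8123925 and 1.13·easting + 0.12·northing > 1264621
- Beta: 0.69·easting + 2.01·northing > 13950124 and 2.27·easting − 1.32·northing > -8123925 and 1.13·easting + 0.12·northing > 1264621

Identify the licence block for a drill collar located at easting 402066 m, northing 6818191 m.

Beta

0.69·402066 + 2.01·6818191 = 13981989.450, which is > 13950124
2.27·402066 − 1.32·6818191 = -8087322.300, which is > -8123925
1.13·402066 + 0.12·6818191 = 1272517.500, which is > 1264621
This sign pattern matches Beta.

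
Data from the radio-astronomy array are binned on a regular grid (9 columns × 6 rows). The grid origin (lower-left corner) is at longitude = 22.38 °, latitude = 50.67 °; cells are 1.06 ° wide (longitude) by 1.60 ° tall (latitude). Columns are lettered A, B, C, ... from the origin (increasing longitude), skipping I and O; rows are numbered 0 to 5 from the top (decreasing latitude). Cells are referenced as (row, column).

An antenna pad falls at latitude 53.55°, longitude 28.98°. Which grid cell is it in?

(4, G)

Column index: ⌊(28.98 − 22.38) / 1.06⌋ = ⌊6.226⌋ = 6 → column G
Row offset from origin: ⌊(53.55 − 50.67) / 1.60⌋ = ⌊1.800⌋ = 1 → row 4 (counted from top)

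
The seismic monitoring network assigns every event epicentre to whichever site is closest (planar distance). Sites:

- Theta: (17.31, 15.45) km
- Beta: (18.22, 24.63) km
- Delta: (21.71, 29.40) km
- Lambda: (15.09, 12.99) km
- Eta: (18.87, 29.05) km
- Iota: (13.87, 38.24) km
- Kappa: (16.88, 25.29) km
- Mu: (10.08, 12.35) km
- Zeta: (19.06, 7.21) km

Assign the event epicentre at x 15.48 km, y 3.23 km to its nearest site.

Squared distances to each site:
Theta: 152.677; Beta: 465.468; Delta: 723.682; Lambda: 95.410; Eta: 678.165; Iota: 1228.292; Kappa: 488.604; Mu: 112.334; Zeta: 28.657.
Minimum at Zeta.

Zeta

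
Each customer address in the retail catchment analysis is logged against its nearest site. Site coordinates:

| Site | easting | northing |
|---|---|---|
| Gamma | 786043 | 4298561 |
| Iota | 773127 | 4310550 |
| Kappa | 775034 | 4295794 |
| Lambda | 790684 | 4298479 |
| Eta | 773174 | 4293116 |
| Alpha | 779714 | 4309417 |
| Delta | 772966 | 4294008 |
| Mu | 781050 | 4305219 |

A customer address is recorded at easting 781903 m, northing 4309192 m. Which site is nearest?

Squared distances to each site:
Gamma: 130157761.000; Iota: 78862340.000; Kappa: 226689565.000; Lambda: 191874330.000; Eta: 334633217.000; Alpha: 4842346.000; Delta: 310423825.000; Mu: 16512338.000.
Minimum at Alpha.

Alpha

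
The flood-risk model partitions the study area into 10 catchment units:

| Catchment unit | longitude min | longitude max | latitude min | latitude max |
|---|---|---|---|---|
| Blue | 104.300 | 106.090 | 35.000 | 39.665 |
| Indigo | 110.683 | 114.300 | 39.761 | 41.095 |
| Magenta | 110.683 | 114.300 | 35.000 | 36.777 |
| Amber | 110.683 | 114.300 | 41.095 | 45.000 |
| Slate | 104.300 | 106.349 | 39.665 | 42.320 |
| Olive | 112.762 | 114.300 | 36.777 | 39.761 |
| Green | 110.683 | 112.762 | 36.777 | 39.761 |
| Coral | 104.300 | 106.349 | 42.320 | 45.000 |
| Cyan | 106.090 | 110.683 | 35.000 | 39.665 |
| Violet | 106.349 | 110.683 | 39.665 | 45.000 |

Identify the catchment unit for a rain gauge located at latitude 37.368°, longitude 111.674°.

The point has longitude = 111.674 and latitude = 37.368.
Only Green satisfies 110.683 ≤ longitude ≤ 112.762 and 36.777 ≤ latitude ≤ 39.761.

Green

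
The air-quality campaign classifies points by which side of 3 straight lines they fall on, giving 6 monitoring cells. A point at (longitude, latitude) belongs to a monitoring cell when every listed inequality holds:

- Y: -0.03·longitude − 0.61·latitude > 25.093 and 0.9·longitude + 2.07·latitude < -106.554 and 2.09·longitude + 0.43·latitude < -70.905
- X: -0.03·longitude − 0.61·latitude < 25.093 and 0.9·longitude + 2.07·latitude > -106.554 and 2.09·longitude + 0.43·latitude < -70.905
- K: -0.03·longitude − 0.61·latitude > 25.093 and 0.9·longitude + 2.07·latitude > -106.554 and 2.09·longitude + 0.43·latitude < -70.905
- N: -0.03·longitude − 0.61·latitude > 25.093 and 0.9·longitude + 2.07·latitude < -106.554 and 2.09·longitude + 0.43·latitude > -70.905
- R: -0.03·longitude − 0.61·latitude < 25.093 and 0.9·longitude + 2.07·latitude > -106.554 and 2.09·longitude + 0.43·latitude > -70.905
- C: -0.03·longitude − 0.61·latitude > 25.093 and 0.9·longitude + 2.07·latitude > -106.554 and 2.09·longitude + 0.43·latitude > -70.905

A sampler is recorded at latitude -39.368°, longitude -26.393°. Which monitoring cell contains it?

-0.03·-26.393 − 0.61·-39.368 = 24.806, which is < 25.093
0.9·-26.393 + 2.07·-39.368 = -105.245, which is > -106.554
2.09·-26.393 + 0.43·-39.368 = -72.090, which is < -70.905
This sign pattern matches X.

X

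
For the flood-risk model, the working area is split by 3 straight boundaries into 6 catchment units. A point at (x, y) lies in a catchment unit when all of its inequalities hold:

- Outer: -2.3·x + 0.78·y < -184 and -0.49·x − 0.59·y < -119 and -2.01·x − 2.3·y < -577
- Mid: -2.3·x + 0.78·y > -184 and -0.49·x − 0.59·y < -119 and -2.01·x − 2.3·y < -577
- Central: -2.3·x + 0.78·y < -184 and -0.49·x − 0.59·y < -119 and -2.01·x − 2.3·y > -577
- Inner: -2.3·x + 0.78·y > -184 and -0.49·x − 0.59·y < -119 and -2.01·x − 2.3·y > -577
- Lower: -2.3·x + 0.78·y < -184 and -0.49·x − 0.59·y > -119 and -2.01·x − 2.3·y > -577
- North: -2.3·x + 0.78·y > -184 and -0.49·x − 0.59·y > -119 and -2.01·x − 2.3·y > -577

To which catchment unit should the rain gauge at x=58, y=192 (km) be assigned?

Inner

-2.3·58 + 0.78·192 = 16.360, which is > -184
-0.49·58 − 0.59·192 = -141.700, which is < -119
-2.01·58 − 2.3·192 = -558.180, which is > -577
This sign pattern matches Inner.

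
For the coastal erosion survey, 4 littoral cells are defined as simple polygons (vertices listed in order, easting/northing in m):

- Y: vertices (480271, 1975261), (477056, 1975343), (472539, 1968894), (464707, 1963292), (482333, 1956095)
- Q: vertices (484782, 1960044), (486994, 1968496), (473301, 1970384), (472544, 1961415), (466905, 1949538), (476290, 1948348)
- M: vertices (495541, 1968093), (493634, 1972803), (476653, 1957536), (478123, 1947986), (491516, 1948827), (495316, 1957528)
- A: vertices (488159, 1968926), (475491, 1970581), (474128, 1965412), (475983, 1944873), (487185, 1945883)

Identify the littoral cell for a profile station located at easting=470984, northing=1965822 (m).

Y

Cast a ray rightward from (470984, 1965822). For each polygon, the edges (by vertex number in listed order) whose endpoints lie on opposite sides of northing = 1965822, where each meets that height, and whether that is right or left of the point:
Y: 3–4 at easting≈468244.1 (left), 5–1 at easting≈481286.5 (right) → 1 crossing.
Q: 1–2 at easting≈486294.2 (right), 3–4 at easting≈472916.0 (right) → 2 crossings.
M: 2–3 at easting≈485869.3 (right), 6–1 at easting≈495492.6 (right) → 2 crossings.
A: 2–3 at easting≈474236.1 (right), 5–1 at easting≈488027.8 (right) → 2 crossings.
Only Y has an odd count, so the point is inside Y.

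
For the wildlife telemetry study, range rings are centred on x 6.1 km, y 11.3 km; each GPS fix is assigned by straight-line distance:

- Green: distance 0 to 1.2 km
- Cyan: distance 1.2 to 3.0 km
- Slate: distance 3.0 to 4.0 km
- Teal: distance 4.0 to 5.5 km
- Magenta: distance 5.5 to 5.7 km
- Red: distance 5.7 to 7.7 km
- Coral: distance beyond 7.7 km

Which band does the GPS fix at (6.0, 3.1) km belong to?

Distance = √((6.0−6.1)² + (3.1−11.3)²) = √(0.010 + 67.240) = 8.201 km.
7.7 ≤ 8.201 < ∞ → Coral.

Coral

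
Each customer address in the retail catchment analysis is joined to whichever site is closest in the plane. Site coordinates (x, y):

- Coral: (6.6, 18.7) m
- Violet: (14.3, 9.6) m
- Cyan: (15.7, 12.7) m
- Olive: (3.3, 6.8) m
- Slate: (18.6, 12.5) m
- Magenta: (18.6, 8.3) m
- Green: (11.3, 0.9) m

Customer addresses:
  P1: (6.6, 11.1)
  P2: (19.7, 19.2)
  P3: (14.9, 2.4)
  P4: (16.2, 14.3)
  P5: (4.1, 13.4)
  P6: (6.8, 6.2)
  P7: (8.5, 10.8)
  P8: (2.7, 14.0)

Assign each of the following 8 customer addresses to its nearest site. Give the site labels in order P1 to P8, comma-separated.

Olive, Slate, Green, Cyan, Coral, Olive, Violet, Coral

P1 → Olive (d²=29.38)
P2 → Slate (d²=46.10)
P3 → Green (d²=15.21)
P4 → Cyan (d²=2.81)
P5 → Coral (d²=34.34)
P6 → Olive (d²=12.61)
P7 → Violet (d²=35.08)
P8 → Coral (d²=37.30)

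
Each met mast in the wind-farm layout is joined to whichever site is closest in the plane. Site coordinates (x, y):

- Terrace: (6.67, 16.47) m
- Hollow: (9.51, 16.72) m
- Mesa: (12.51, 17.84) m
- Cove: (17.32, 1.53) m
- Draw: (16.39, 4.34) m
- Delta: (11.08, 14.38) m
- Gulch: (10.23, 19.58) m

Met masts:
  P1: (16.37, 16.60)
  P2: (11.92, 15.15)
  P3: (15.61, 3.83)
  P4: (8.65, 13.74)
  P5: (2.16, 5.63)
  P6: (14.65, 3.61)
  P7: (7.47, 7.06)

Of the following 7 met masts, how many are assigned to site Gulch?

0

P1 → Mesa
P2 → Delta
P3 → Draw
P4 → Delta
P5 → Terrace
P6 → Draw
P7 → Delta
0 of the 7 go to Gulch.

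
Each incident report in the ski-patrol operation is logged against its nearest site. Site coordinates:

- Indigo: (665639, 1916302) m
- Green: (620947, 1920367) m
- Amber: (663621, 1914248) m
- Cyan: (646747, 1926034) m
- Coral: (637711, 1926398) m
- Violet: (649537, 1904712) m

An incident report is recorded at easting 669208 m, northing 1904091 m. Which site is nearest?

Squared distances to each site:
Indigo: 161846282.000; Green: 2594032297.000; Amber: 134379218.000; Cyan: 985991770.000; Coral: 1489663258.000; Violet: 387333882.000.
Minimum at Amber.

Amber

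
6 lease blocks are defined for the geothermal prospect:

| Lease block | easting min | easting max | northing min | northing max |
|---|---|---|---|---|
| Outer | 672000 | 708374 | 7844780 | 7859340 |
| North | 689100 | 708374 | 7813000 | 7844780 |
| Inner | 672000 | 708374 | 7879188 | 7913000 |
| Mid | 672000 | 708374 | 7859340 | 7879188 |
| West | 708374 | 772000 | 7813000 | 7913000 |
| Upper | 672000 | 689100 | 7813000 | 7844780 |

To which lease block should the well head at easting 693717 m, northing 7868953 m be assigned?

Mid

The point has easting = 693717 and northing = 7868953.
Only Mid satisfies 672000 ≤ easting ≤ 708374 and 7859340 ≤ northing ≤ 7879188.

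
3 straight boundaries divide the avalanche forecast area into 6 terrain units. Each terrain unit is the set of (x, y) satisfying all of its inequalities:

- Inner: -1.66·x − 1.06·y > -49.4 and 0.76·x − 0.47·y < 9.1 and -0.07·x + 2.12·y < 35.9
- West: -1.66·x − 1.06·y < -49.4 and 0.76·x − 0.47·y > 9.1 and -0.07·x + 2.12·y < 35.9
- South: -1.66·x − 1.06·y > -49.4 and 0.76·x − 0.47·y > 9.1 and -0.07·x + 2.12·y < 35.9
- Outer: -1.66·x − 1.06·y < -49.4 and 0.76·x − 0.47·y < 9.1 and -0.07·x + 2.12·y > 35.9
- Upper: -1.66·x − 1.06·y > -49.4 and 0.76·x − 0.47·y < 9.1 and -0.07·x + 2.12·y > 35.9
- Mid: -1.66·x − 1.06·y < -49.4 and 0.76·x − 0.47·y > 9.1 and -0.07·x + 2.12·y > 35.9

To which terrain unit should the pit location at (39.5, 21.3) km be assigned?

Mid

-1.66·39.5 − 1.06·21.3 = -88.148, which is < -49.4
0.76·39.5 − 0.47·21.3 = 20.009, which is > 9.1
-0.07·39.5 + 2.12·21.3 = 42.391, which is > 35.9
This sign pattern matches Mid.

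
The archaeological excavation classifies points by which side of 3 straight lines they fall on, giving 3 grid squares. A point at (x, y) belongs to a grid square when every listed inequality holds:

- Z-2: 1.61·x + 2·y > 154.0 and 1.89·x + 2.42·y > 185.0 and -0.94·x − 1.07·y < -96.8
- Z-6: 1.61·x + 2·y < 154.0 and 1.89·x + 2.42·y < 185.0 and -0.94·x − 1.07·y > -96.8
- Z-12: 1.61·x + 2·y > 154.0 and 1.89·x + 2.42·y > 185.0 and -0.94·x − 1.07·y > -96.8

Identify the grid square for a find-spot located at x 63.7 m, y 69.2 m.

1.61·63.7 + 2·69.2 = 240.957, which is > 154.0
1.89·63.7 + 2.42·69.2 = 287.857, which is > 185.0
-0.94·63.7 − 1.07·69.2 = -133.922, which is < -96.8
This sign pattern matches Z-2.

Z-2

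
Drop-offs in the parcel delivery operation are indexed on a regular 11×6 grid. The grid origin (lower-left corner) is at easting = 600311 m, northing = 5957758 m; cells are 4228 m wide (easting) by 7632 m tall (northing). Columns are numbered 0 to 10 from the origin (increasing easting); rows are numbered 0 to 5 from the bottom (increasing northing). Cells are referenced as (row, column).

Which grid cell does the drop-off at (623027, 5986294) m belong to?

Column index: ⌊(623027 − 600311) / 4228⌋ = ⌊5.373⌋ = 5
Row offset from origin: ⌊(5986294 − 5957758) / 7632⌋ = ⌊3.739⌋ = 3 → row 3

(3, 5)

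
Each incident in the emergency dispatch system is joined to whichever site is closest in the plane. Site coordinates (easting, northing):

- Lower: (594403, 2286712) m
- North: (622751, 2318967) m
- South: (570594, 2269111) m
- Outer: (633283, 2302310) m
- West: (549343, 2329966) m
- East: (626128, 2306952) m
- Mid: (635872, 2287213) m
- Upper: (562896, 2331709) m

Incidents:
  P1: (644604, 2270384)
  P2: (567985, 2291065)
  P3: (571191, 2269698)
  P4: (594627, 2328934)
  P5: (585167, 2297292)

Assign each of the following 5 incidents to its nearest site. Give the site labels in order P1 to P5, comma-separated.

Mid, South, South, North, Lower

P1 → Mid (d²=359463065.00)
P2 → South (d²=488784997.00)
P3 → South (d²=700978.00)
P4 → North (d²=890300465.00)
P5 → Lower (d²=197240096.00)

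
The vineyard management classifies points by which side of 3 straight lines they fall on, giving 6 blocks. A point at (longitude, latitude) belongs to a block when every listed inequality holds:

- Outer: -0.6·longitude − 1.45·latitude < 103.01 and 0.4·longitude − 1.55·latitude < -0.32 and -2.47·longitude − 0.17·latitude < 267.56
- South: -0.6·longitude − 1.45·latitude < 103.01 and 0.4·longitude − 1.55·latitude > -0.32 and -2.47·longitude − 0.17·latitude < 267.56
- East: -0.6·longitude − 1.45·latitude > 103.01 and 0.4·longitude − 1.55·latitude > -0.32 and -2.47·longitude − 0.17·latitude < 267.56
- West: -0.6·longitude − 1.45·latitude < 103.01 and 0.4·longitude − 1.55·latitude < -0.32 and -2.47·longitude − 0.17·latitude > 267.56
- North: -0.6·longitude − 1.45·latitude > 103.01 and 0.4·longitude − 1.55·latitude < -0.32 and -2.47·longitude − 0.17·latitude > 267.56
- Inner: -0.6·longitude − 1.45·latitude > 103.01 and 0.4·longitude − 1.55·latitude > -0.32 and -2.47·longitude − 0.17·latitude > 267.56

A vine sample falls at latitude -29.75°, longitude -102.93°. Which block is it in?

East

-0.6·-102.93 − 1.45·-29.75 = 104.895, which is > 103.01
0.4·-102.93 − 1.55·-29.75 = 4.941, which is > -0.32
-2.47·-102.93 − 0.17·-29.75 = 259.295, which is < 267.56
This sign pattern matches East.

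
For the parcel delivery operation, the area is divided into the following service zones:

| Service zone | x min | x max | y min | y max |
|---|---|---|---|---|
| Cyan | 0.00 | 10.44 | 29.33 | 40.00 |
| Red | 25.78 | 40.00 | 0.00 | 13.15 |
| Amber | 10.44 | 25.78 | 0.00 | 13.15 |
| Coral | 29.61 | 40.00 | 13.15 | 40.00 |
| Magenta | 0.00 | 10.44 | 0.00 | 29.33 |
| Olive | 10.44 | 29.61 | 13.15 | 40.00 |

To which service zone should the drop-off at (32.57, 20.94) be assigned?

Coral

The point has x = 32.57 and y = 20.94.
Only Coral satisfies 29.61 ≤ x ≤ 40.00 and 13.15 ≤ y ≤ 40.00.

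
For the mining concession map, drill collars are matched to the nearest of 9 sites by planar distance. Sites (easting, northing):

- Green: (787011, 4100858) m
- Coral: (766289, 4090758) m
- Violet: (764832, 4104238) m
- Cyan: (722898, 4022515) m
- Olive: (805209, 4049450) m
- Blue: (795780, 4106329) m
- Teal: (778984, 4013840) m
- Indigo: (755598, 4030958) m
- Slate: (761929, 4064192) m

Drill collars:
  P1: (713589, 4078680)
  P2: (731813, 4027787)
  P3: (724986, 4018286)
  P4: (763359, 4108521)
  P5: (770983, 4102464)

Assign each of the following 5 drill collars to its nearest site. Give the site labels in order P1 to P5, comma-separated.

Slate, Cyan, Cyan, Violet, Violet

P1 → Slate (d²=2546657744.00)
P2 → Cyan (d²=107271209.00)
P3 → Cyan (d²=22244185.00)
P4 → Violet (d²=20513818.00)
P5 → Violet (d²=40981877.00)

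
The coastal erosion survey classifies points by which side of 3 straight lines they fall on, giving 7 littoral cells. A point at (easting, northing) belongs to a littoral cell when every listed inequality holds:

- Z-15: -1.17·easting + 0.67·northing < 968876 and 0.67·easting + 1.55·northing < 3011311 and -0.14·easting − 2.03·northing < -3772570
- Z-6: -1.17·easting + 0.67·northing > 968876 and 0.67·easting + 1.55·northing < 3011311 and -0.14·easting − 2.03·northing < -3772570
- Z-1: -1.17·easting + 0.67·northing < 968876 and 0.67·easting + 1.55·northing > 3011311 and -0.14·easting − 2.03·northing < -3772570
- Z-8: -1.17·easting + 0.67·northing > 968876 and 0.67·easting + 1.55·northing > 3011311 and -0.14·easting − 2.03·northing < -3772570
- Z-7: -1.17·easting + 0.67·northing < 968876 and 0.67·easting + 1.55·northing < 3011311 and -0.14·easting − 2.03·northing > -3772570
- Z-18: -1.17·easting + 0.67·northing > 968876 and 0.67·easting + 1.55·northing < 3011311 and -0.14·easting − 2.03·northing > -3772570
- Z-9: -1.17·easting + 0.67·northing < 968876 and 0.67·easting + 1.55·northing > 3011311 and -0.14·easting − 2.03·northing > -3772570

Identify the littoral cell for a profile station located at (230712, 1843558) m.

-1.17·230712 + 0.67·1843558 = 965250.820, which is < 968876
0.67·230712 + 1.55·1843558 = 3012091.940, which is > 3011311
-0.14·230712 − 2.03·1843558 = -3774722.420, which is < -3772570
This sign pattern matches Z-1.

Z-1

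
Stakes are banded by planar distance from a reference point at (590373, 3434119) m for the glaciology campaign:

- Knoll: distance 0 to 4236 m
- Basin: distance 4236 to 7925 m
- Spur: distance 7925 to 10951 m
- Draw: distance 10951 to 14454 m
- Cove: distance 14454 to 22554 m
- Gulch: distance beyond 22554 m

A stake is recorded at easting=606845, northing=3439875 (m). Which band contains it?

Distance = √((606845−590373)² + (3439875−3434119)²) = √(271326784.000 + 33131536.000) = 17448.734 m.
14454 ≤ 17448.734 < 22554 → Cove.

Cove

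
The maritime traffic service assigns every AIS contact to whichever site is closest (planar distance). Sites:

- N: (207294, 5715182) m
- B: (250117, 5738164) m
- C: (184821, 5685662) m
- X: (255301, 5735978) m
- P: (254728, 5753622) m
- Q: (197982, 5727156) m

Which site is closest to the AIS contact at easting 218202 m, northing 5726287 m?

Squared distances to each site:
N: 242305489.000; B: 1159630354.000; C: 2764681786.000; X: 1470251282.000; P: 2081350901.000; Q: 409603561.000.
Minimum at N.

N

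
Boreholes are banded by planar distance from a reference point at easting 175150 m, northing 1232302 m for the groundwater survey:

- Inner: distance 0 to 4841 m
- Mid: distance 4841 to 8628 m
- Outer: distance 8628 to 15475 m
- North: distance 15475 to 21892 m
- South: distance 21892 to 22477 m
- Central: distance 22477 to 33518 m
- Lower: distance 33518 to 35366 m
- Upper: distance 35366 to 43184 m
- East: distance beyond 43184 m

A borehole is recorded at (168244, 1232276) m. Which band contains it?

Mid

Distance = √((168244−175150)² + (1232276−1232302)²) = √(47692836.000 + 676.000) = 6906.049 m.
4841 ≤ 6906.049 < 8628 → Mid.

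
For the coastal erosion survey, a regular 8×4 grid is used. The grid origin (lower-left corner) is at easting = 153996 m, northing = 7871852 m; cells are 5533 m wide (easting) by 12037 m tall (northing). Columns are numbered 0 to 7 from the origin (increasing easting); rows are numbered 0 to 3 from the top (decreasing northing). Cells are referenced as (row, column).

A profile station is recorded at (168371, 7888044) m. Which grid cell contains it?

(2, 2)

Column index: ⌊(168371 − 153996) / 5533⌋ = ⌊2.598⌋ = 2
Row offset from origin: ⌊(7888044 − 7871852) / 12037⌋ = ⌊1.345⌋ = 1 → row 2 (counted from top)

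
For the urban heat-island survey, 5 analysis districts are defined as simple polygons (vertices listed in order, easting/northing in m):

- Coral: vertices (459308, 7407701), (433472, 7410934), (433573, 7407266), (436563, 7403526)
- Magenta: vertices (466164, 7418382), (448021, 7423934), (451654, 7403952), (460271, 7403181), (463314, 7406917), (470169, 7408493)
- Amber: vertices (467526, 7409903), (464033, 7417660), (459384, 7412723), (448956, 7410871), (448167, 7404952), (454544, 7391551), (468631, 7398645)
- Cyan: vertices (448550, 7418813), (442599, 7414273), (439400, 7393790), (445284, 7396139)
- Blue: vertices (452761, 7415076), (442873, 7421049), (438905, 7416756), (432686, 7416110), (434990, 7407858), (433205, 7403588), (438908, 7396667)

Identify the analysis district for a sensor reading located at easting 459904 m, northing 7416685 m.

Cast a ray rightward from (459904, 7416685). For each polygon, the edges (by vertex number in listed order) whose endpoints lie on opposite sides of northing = 7416685, where each meets that height, and whether that is right or left of the point:
Coral: no edge straddles that height → 0 crossings.
Magenta: 2–3 at easting≈449339.0 (left), 6–1 at easting≈466851.3 (right) → 1 crossing.
Amber: 1–2 at easting≈464472.0 (right), 2–3 at easting≈463114.9 (right) → 2 crossings.
Cyan: 1–2 at easting≈445760.6 (left), 4–1 at easting≈448243.5 (left) → 0 crossings.
Blue: 1–2 at easting≈450097.4 (left), 3–4 at easting≈438221.5 (left) → 0 crossings.
Only Magenta has an odd count, so the point is inside Magenta.

Magenta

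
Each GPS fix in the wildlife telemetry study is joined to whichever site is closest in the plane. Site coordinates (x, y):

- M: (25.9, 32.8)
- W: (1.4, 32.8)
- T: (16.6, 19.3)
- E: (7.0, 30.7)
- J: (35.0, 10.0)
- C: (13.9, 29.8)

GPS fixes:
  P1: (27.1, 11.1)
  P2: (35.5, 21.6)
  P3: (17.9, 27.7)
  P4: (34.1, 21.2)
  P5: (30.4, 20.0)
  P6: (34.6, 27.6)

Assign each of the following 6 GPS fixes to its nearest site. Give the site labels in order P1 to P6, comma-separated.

P1 → J (d²=63.62)
P2 → J (d²=134.81)
P3 → C (d²=20.41)
P4 → J (d²=126.25)
P5 → J (d²=121.16)
P6 → M (d²=102.73)

J, J, C, J, J, M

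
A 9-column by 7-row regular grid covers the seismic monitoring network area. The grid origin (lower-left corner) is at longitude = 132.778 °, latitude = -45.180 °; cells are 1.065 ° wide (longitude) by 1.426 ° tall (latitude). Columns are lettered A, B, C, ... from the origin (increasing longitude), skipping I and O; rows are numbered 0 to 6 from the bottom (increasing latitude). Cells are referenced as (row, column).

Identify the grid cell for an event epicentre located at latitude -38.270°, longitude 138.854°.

(4, F)

Column index: ⌊(138.854 − 132.778) / 1.065⌋ = ⌊5.705⌋ = 5 → column F
Row offset from origin: ⌊(-38.270 − -45.180) / 1.426⌋ = ⌊4.846⌋ = 4 → row 4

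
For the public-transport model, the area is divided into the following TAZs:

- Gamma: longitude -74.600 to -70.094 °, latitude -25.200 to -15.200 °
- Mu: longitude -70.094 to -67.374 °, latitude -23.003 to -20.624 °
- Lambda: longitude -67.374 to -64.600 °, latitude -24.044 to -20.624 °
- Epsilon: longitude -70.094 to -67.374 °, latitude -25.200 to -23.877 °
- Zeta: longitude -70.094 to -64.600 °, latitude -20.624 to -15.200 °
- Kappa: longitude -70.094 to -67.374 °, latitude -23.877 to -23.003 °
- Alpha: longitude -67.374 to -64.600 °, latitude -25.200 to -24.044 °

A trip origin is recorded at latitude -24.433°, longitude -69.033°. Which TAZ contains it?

Epsilon

The point has longitude = -69.033 and latitude = -24.433.
Only Epsilon satisfies -70.094 ≤ longitude ≤ -67.374 and -25.200 ≤ latitude ≤ -23.877.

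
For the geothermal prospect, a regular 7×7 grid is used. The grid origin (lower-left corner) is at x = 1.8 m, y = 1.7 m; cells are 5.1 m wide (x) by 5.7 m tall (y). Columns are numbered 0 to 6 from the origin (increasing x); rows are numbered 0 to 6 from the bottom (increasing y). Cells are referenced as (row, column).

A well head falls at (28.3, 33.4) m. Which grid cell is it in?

Column index: ⌊(28.3 − 1.8) / 5.1⌋ = ⌊5.196⌋ = 5
Row offset from origin: ⌊(33.4 − 1.7) / 5.7⌋ = ⌊5.561⌋ = 5 → row 5

(5, 5)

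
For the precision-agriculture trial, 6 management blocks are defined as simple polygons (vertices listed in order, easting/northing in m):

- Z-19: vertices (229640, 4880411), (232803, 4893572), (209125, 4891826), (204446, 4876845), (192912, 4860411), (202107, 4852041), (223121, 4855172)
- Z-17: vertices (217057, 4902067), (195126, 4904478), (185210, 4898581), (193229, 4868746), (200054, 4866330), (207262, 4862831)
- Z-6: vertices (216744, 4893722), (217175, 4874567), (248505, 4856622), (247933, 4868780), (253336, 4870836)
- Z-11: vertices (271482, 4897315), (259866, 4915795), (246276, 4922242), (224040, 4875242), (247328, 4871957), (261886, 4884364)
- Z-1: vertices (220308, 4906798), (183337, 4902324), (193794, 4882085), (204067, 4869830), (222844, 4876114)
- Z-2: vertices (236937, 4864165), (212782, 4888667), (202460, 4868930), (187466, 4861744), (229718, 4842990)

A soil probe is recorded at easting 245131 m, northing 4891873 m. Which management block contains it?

Cast a ray rightward from (245131, 4891873). For each polygon, the edges (by vertex number in listed order) whose endpoints lie on opposite sides of northing = 4891873, where each meets that height, and whether that is right or left of the point:
Z-19: 1–2 at easting≈232394.7 (left), 2–3 at easting≈209762.4 (left) → 0 crossings.
Z-17: 3–4 at easting≈187013.0 (left), 6–1 at easting≈214512.1 (left) → 0 crossings.
Z-6: 1–2 at easting≈216785.6 (left), 5–1 at easting≈219700.3 (left) → 0 crossings.
Z-11: 3–4 at easting≈231908.2 (left), 6–1 at easting≈267449.8 (right) → 1 crossing.
Z-1: 2–3 at easting≈188736.8 (left), 5–1 at easting≈221541.5 (left) → 0 crossings.
Z-2: no edge straddles that height → 0 crossings.
Only Z-11 has an odd count, so the point is inside Z-11.

Z-11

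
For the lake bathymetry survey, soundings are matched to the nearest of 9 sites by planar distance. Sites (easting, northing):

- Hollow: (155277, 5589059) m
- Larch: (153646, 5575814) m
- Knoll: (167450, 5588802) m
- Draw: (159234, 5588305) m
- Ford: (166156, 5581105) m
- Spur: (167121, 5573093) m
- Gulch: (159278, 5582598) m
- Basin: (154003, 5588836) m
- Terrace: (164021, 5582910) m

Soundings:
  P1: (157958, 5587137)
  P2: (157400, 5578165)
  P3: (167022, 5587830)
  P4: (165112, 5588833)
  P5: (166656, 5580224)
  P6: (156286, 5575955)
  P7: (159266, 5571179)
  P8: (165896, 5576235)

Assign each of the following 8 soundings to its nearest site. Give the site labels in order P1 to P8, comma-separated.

P1 → Draw (d²=2992400.00)
P2 → Larch (d²=19619717.00)
P3 → Knoll (d²=1127968.00)
P4 → Knoll (d²=5467205.00)
P5 → Ford (d²=1026161.00)
P6 → Larch (d²=6989481.00)
P7 → Larch (d²=53067625.00)
P8 → Spur (d²=11372789.00)

Draw, Larch, Knoll, Knoll, Ford, Larch, Larch, Spur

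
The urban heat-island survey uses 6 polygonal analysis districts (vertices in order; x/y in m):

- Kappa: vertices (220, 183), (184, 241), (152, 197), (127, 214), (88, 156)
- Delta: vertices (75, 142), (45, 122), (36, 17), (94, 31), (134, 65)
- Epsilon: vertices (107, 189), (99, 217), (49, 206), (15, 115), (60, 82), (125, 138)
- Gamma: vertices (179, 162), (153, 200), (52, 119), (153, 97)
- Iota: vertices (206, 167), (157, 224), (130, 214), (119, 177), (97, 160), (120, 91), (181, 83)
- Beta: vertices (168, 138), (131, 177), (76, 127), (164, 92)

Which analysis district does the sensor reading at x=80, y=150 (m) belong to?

Cast a ray rightward from (80, 150). For each polygon, the edges (by vertex number in listed order) whose endpoints lie on opposite sides of y = 150, where each meets that height, and whether that is right or left of the point:
Kappa: no edge straddles that height → 0 crossings.
Delta: no edge straddles that height → 0 crossings.
Epsilon: 3–4 at x≈28.1 (left), 6–1 at x≈120.8 (right) → 1 crossing.
Gamma: 2–3 at x≈90.7 (right), 4–1 at x≈174.2 (right) → 2 crossings.
Iota: 5–6 at x≈100.3 (right), 7–1 at x≈200.9 (right) → 2 crossings.
Beta: 1–2 at x≈156.6 (right), 2–3 at x≈101.3 (right) → 2 crossings.
Only Epsilon has an odd count, so the point is inside Epsilon.

Epsilon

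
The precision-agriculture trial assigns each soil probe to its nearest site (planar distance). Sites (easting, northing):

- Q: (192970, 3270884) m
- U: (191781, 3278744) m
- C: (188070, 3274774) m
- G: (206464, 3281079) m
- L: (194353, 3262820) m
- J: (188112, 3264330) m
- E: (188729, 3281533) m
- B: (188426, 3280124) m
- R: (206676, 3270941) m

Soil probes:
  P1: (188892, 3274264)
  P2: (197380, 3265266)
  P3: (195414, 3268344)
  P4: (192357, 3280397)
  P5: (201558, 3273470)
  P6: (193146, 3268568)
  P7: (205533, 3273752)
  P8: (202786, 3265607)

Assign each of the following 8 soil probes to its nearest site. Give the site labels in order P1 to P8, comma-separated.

P1 → C (d²=935784.00)
P2 → L (d²=15145645.00)
P3 → Q (d²=12424736.00)
P4 → U (d²=3064185.00)
P5 → R (d²=32589765.00)
P6 → Q (d²=5394832.00)
P7 → R (d²=9208170.00)
P8 → R (d²=43583656.00)

C, L, Q, U, R, Q, R, R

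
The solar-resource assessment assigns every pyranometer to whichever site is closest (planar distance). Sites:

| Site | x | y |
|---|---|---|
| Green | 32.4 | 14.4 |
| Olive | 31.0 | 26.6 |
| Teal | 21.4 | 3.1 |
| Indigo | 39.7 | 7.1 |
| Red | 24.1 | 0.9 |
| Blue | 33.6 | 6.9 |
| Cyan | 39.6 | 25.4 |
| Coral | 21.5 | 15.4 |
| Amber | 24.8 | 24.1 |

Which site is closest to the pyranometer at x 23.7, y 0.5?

Red

Squared distances to each site:
Green: 268.900; Olive: 734.500; Teal: 12.050; Indigo: 299.560; Red: 0.320; Blue: 138.970; Cyan: 872.820; Coral: 226.850; Amber: 558.170.
Minimum at Red.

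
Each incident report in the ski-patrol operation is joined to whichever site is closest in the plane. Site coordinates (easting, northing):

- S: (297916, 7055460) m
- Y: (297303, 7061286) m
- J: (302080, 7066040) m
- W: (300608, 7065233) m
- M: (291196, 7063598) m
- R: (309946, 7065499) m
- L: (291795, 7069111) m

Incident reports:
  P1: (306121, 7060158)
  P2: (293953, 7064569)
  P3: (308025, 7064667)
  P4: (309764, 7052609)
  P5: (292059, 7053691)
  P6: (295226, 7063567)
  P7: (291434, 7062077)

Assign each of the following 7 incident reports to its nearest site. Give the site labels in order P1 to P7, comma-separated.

P1 → R (d²=43156906.00)
P2 → M (d²=8543890.00)
P3 → R (d²=4382465.00)
P4 → S (d²=148503305.00)
P5 → S (d²=37433810.00)
P6 → Y (d²=9516890.00)
P7 → M (d²=2370085.00)

R, M, R, S, S, Y, M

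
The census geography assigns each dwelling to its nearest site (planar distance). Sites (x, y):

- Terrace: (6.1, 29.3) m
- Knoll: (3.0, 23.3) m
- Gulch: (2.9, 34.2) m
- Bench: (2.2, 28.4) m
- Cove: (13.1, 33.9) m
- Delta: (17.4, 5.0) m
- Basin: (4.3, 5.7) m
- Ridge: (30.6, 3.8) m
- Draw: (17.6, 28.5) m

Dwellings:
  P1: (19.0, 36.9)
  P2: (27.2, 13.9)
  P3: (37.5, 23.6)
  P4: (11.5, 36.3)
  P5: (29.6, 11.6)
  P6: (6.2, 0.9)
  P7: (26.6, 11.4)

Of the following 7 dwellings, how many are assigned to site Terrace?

0

P1 → Cove
P2 → Ridge
P3 → Draw
P4 → Cove
P5 → Ridge
P6 → Basin
P7 → Ridge
0 of the 7 go to Terrace.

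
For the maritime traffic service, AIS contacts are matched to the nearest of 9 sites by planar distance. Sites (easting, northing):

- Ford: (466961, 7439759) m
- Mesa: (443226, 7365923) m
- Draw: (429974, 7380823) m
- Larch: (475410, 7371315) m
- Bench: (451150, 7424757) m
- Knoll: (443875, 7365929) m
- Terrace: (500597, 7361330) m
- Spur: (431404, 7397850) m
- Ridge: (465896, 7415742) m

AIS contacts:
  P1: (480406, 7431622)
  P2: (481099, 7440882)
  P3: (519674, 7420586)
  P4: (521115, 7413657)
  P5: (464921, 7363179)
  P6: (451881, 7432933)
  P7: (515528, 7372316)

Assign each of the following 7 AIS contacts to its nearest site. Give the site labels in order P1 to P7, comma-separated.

Ford, Ford, Ridge, Ridge, Larch, Bench, Terrace

P1 → Ford (d²=246978794.00)
P2 → Ford (d²=201144173.00)
P3 → Ridge (d²=2915537620.00)
P4 → Ridge (d²=3053485186.00)
P5 → Larch (d²=176213617.00)
P6 → Bench (d²=67381337.00)
P7 → Terrace (d²=343626957.00)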